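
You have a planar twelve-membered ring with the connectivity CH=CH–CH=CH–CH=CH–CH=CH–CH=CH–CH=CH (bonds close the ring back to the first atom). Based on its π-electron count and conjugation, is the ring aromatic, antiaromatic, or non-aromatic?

Antiaromatic

Check conjugation: each doubly-bonded ring atom is sp² with one p-orbital electron — every position has a p orbital, so the cyclic π system is continuous.
π-electron count: 6 × 2 = 12 from the 6 double-bond units.
12 = 4(3); a planar, fully conjugated 4n system is antiaromatic.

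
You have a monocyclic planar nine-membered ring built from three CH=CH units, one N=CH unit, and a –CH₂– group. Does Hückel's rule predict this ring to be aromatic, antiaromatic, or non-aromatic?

Non-aromatic

The CH2 carbon is saturated: the tetrahedral CH₂ carbon is sp³ and has no p orbital in the ring π system. Conjugation is not continuous around the ring.
Hückel's rule only applies to fully conjugated rings, so this one is simply non-aromatic.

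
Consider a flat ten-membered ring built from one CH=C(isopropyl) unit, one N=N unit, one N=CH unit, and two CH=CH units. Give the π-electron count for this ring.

10

Check conjugation: every atom in a ring double bond is sp² and brings one electron to the p orbital; each =N– nitrogen is pyridine-type (lone pair in the sp² plane, one electron in the p orbital) — every position has a p orbital, so the cyclic π system is continuous.
Tallying contributions gives 5 × 2 = 10 from the 5 double-bond units.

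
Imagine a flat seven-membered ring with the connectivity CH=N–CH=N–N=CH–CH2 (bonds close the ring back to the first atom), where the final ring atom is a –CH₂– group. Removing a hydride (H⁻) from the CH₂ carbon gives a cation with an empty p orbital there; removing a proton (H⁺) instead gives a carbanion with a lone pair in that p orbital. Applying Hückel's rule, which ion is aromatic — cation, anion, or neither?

The cation

Once that carbon is sp², every ring atom has a p orbital and both ions are fully conjugated.
Cation: 3 × 2 + 0 = 6 π electrons → 4(1)+2, aromatic.
Anion: 3 × 2 + 2 = 8 π electrons → 4(2), antiaromatic.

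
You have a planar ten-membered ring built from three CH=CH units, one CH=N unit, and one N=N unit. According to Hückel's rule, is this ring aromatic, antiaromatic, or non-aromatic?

The p orbitals form a continuous loop: every atom in a ring double bond is sp² and brings one electron to the p orbital; the doubly-bonded nitrogens are pyridine-type — their lone pairs lie in the ring plane, leaving one electron in the p orbital. The ring is fully conjugated.
π-electron count: 5 × 2 = 10 from the 5 double-bond units.
Since 10 = 4·2 + 2, the ring meets the 4n+2 criterion.

Aromatic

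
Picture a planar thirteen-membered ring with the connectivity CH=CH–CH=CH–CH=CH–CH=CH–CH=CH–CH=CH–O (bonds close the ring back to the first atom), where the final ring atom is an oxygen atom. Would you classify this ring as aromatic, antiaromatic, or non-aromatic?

Aromatic

Check conjugation: the double-bond atoms are sp², each contributing one p electron; the oxygen donates one lone pair from its p orbital — every position has a p orbital, so the cyclic π system is continuous.
π-electron count: 6 × 2 = 12 from the double-bond units + 2 from the O atom = 14.
With 14 π electrons (n = 3), the Hückel 4n+2 condition holds.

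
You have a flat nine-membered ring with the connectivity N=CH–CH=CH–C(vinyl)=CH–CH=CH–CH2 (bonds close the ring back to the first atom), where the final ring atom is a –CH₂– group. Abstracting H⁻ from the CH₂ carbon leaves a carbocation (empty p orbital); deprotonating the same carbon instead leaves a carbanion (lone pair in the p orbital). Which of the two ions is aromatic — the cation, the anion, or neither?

The anion

Once that carbon is sp², every ring atom has a p orbital and both ions are fully conjugated.
Cation: 4 × 2 + 0 = 8 π electrons → 4(2), antiaromatic.
Anion: 4 × 2 + 2 = 10 π electrons → 4(2)+2, aromatic.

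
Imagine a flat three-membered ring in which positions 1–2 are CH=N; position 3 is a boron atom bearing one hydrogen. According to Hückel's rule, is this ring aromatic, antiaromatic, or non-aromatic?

All ring atoms are sp² and supply a p orbital to the ring (every atom in a ring double bond is sp² and brings one electron to the p orbital; the doubly-bonded nitrogens are pyridine-type — their lone pairs lie in the ring plane, leaving one electron in the p orbital; the boron has an empty p orbital); the conjugation is uninterrupted.
Tallying contributions gives 1 × 2 = 2 from the double-bond unit + 0 from the BH atom = 2.
2 = 4(0) + 2, which satisfies Hückel's 4n+2 rule.

Aromatic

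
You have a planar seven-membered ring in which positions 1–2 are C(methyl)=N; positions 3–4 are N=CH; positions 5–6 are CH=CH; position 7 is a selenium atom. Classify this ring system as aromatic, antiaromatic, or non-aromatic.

Antiaromatic

All ring atoms are sp² and supply a p orbital to the ring (every atom in a ring double bond is sp² and brings one electron to the p orbital; each sp² =N– keeps its lone pair in-plane and puts one electron into the π system; the selenium donates one lone pair from its p orbital); the conjugation is uninterrupted.
Tallying contributions gives 3 × 2 = 6 from the double-bond units + 2 from the Se atom = 8.
A 4n π count (8, n = 2) in a planar conjugated ring means antiaromatic.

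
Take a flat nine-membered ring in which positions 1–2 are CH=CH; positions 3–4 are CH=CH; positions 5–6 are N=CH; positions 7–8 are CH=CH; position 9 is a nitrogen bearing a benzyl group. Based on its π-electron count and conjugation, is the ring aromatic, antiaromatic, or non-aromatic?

The p orbitals form a continuous loop: each doubly-bonded ring atom is sp² with one p-orbital electron; each sp² =N– keeps its lone pair in-plane and puts one electron into the π system; the pyrrole-type nitrogen donates its lone pair from the p orbital. The ring is fully conjugated.
Adding the contributions, 4 × 2 = 8 from the double-bond units + 2 from the N(benzyl) atom = 10.
Since 10 = 4·2 + 2, the ring meets the 4n+2 criterion.

Aromatic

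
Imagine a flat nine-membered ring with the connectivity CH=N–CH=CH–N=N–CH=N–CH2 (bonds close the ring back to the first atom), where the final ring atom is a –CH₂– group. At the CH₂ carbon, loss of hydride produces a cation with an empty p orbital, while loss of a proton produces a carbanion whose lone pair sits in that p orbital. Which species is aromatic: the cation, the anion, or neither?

In either ion the ring is fully conjugated: every atom, including the new sp² carbon, supplies a p orbital.
Cation: 4 × 2 + 0 = 8 π electrons → 4(2), antiaromatic.
Anion: 4 × 2 + 2 = 10 π electrons → 4(2)+2, aromatic.

The anion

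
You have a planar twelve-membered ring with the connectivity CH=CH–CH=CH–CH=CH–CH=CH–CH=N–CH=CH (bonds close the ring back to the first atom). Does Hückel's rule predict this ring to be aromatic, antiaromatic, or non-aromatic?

The p orbitals form a continuous loop: each doubly-bonded ring atom is sp² with one p-orbital electron; the doubly-bonded nitrogens are pyridine-type — their lone pairs lie in the ring plane, leaving one electron in the p orbital. The ring is fully conjugated.
π-electron count: 6 × 2 = 12 from the 6 double-bond units.
12 = 4(3); a planar, fully conjugated 4n system is antiaromatic.

Antiaromatic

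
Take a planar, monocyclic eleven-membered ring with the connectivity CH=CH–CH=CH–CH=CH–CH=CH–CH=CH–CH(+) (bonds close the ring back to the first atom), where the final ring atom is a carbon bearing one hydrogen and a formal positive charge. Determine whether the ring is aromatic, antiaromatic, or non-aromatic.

Aromatic

The p orbitals form a continuous loop: each doubly-bonded ring atom is sp² with one p-orbital electron; the carbocation has an empty p orbital. The ring is fully conjugated.
π-electron count: 5 × 2 = 10 from the double-bond units + 0 from the CH(+) atom = 10.
With 10 π electrons (n = 2), the Hückel 4n+2 condition holds.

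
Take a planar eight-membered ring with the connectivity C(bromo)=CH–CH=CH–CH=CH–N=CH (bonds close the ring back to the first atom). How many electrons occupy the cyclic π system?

All ring atoms are sp² and supply a p orbital to the ring (each doubly-bonded ring atom is sp² with one p-orbital electron; each sp² =N– keeps its lone pair in-plane and puts one electron into the π system); the conjugation is uninterrupted.
π-electron count: 4 × 2 = 8 from the 4 double-bond units.

8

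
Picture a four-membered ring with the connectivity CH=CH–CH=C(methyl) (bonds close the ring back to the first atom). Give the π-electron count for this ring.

All ring atoms are sp² and supply a p orbital to the ring (the double-bond atoms are sp², each contributing one p electron); the conjugation is uninterrupted.
Adding the contributions, 2 × 2 = 4 from the 2 double-bond units.

4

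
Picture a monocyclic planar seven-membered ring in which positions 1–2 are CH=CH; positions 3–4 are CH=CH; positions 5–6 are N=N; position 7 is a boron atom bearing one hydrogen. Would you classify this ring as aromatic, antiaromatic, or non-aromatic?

The p orbitals form a continuous loop: the double-bond atoms are sp², each contributing one p electron; the doubly-bonded nitrogens are pyridine-type — their lone pairs lie in the ring plane, leaving one electron in the p orbital; the boron has an empty p orbital. The ring is fully conjugated.
Adding the contributions, 3 × 2 = 6 from the double-bond units + 0 from the BH atom = 6.
6 = 4(1) + 2, which satisfies Hückel's 4n+2 rule.

Aromatic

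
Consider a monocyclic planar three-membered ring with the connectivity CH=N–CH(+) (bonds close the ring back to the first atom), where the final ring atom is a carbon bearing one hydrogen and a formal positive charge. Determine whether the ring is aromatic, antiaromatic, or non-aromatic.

All ring atoms are sp² and supply a p orbital to the ring (the double-bond atoms are sp², each contributing one p electron; each sp² =N– keeps its lone pair in-plane and puts one electron into the π system; the carbocation has an empty p orbital); the conjugation is uninterrupted.
Adding the contributions, 1 × 2 = 2 from the double-bond unit + 0 from the CH(+) atom = 2.
With 2 π electrons (n = 0), the Hückel 4n+2 condition holds.

Aromatic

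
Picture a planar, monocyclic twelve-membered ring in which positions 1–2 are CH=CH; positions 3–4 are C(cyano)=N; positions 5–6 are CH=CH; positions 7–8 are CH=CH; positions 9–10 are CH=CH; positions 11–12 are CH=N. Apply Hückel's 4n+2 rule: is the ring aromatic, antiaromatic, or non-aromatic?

Antiaromatic

Check conjugation: every atom in a ring double bond is sp² and brings one electron to the p orbital; each sp² =N– keeps its lone pair in-plane and puts one electron into the π system — every position has a p orbital, so the cyclic π system is continuous.
Counting π electrons: 6 × 2 = 12 from the 6 double-bond units.
12 is a 4n count (n = 3), so the planar conjugated ring is antiaromatic.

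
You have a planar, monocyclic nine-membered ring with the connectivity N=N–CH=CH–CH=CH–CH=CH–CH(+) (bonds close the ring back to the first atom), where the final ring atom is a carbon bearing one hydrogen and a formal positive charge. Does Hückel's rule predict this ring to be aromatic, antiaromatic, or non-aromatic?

Every ring atom contributes a p orbital perpendicular to the ring (every atom in a ring double bond is sp² and brings one electron to the p orbital; each =N– nitrogen is pyridine-type (lone pair in the sp² plane, one electron in the p orbital); the carbocation has an empty p orbital), so the π system is cyclic and fully conjugated.
Tallying contributions gives 4 × 2 = 8 from the double-bond units + 0 from the CH(+) atom = 8.
A 4n π count (8, n = 2) in a planar conjugated ring means antiaromatic.

Antiaromatic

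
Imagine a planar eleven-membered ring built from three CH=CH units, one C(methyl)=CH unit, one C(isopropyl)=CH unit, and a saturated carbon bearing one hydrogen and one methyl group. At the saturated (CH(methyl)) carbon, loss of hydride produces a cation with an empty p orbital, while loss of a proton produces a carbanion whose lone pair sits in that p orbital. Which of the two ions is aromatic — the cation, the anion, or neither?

The cation

Both ions have a continuous loop of p orbitals — each ring atom is sp².
Cation: 5 × 2 + 0 = 10 π electrons → 4(2)+2, aromatic.
Anion: 5 × 2 + 2 = 12 π electrons → 4(3), antiaromatic.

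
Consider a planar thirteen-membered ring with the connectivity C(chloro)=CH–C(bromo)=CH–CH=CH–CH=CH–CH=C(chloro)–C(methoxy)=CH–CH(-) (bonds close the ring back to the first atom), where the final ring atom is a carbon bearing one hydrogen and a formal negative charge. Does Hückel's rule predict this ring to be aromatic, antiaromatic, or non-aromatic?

The p orbitals form a continuous loop: the double-bond atoms are sp², each contributing one p electron; the carbanion's lone pair occupies the p orbital. The ring is fully conjugated.
Tallying contributions gives 6 × 2 = 12 from the double-bond units + 2 from the CH(-) atom = 14.
That gives a 4n+2 count (14, n = 3).

Aromatic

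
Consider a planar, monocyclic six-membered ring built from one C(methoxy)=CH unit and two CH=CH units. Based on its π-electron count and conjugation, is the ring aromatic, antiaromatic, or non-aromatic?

Aromatic

Check conjugation: each doubly-bonded ring atom is sp² with one p-orbital electron — every position has a p orbital, so the cyclic π system is continuous.
Tallying contributions gives 3 × 2 = 6 from the 3 double-bond units.
Since 6 = 4·1 + 2, the ring meets the 4n+2 criterion.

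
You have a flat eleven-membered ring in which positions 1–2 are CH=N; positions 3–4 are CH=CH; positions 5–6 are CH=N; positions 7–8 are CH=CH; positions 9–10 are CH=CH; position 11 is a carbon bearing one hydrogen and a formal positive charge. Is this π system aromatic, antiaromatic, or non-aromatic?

All ring atoms are sp² and supply a p orbital to the ring (each doubly-bonded ring atom is sp² with one p-orbital electron; the doubly-bonded nitrogens are pyridine-type — their lone pairs lie in the ring plane, leaving one electron in the p orbital; the carbocation has an empty p orbital); the conjugation is uninterrupted.
Tallying contributions gives 5 × 2 = 10 from the double-bond units + 0 from the CH(+) atom = 10.
Since 10 = 4·2 + 2, the ring meets the 4n+2 criterion.

Aromatic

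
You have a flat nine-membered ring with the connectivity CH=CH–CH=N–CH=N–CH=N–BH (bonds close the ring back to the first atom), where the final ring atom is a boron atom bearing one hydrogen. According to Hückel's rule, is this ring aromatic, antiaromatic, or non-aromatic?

Every ring atom contributes a p orbital perpendicular to the ring (the double-bond atoms are sp², each contributing one p electron; each sp² =N– keeps its lone pair in-plane and puts one electron into the π system; the boron has an empty p orbital), so the π system is cyclic and fully conjugated.
Tallying contributions gives 4 × 2 = 8 from the double-bond units + 0 from the BH atom = 8.
A 4n π count (8, n = 2) in a planar conjugated ring means antiaromatic.

Antiaromatic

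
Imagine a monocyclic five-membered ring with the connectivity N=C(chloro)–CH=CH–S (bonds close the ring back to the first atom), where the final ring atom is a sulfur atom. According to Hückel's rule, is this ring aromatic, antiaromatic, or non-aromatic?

All ring atoms are sp² and supply a p orbital to the ring (the double-bond atoms are sp², each contributing one p electron; the doubly-bonded nitrogens are pyridine-type — their lone pairs lie in the ring plane, leaving one electron in the p orbital; the sulfur donates one lone pair from its p orbital); the conjugation is uninterrupted.
Counting π electrons: 2 × 2 = 4 from the double-bond units + 2 from the S atom = 6.
6 = 4(1) + 2, which satisfies Hückel's 4n+2 rule.

Aromatic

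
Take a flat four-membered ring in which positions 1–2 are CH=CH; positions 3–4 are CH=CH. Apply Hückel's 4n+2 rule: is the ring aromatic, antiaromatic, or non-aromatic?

All ring atoms are sp² and supply a p orbital to the ring (every atom in a ring double bond is sp² and brings one electron to the p orbital); the conjugation is uninterrupted.
Counting π electrons: 2 × 2 = 4 from the 2 double-bond units.
With 4 = 4·1 π electrons, Hückel's rule classifies the planar ring as antiaromatic.
(This ring is cyclobutadiene.)

Antiaromatic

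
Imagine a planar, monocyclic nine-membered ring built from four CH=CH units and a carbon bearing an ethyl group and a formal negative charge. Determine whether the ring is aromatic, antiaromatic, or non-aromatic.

All ring atoms are sp² and supply a p orbital to the ring (each doubly-bonded ring atom is sp² with one p-orbital electron; the carbanion's lone pair occupies the p orbital); the conjugation is uninterrupted.
Adding the contributions, 4 × 2 = 8 from the double-bond units + 2 from the C(ethyl)(-) atom = 10.
With 10 π electrons (n = 2), the Hückel 4n+2 condition holds.

Aromatic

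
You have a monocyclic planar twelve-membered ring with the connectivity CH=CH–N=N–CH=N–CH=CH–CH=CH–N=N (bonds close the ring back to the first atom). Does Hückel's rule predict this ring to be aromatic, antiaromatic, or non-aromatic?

The p orbitals form a continuous loop: every atom in a ring double bond is sp² and brings one electron to the p orbital; each sp² =N– keeps its lone pair in-plane and puts one electron into the π system. The ring is fully conjugated.
π-electron count: 6 × 2 = 12 from the 6 double-bond units.
A 4n π count (12, n = 3) in a planar conjugated ring means antiaromatic.

Antiaromatic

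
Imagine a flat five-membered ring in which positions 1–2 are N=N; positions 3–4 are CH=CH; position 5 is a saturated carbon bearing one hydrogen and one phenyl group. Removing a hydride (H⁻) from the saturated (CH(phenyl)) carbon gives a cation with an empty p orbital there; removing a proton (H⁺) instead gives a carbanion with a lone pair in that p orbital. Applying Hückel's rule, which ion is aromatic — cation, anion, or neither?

The anion

Once that carbon is sp², every ring atom has a p orbital and both ions are fully conjugated.
Cation: 2 × 2 + 0 = 4 π electrons → 4(1), antiaromatic.
Anion: 2 × 2 + 2 = 6 π electrons → 4(1)+2, aromatic.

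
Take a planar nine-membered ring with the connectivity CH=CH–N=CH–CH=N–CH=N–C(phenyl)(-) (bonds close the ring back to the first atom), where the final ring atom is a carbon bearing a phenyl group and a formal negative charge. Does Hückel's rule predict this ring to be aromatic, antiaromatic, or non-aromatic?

Aromatic

All ring atoms are sp² and supply a p orbital to the ring (each doubly-bonded ring atom is sp² with one p-orbital electron; each sp² =N– keeps its lone pair in-plane and puts one electron into the π system; the carbanion's lone pair occupies the p orbital); the conjugation is uninterrupted.
π-electron count: 4 × 2 = 8 from the double-bond units + 2 from the C(phenyl)(-) atom = 10.
With 10 π electrons (n = 2), the Hückel 4n+2 condition holds.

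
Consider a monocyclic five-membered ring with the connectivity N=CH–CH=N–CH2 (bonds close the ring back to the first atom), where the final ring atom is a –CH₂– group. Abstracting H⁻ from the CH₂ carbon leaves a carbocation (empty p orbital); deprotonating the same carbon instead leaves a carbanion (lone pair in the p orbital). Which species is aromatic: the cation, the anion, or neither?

Both ions have a continuous loop of p orbitals — each ring atom is sp².
Cation: 2 × 2 + 0 = 4 π electrons → 4(1), antiaromatic.
Anion: 2 × 2 + 2 = 6 π electrons → 4(1)+2, aromatic.

The anion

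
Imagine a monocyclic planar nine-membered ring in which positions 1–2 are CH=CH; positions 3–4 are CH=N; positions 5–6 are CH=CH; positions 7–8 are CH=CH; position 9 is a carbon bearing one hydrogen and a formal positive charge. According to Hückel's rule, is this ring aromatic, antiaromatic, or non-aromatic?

Check conjugation: every atom in a ring double bond is sp² and brings one electron to the p orbital; each sp² =N– keeps its lone pair in-plane and puts one electron into the π system; the carbocation has an empty p orbital — every position has a p orbital, so the cyclic π system is continuous.
Adding the contributions, 4 × 2 = 8 from the double-bond units + 0 from the CH(+) atom = 8.
8 is a 4n count (n = 2), so the planar conjugated ring is antiaromatic.

Antiaromatic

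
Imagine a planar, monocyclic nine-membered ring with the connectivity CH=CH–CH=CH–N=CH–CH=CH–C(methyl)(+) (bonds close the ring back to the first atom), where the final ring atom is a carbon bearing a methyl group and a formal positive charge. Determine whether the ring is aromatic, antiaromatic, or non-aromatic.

The p orbitals form a continuous loop: the double-bond atoms are sp², each contributing one p electron; the doubly-bonded nitrogens are pyridine-type — their lone pairs lie in the ring plane, leaving one electron in the p orbital; the carbocation has an empty p orbital. The ring is fully conjugated.
Tallying contributions gives 4 × 2 = 8 from the double-bond units + 0 from the C(methyl)(+) atom = 8.
8 is a 4n count (n = 2), so the planar conjugated ring is antiaromatic.

Antiaromatic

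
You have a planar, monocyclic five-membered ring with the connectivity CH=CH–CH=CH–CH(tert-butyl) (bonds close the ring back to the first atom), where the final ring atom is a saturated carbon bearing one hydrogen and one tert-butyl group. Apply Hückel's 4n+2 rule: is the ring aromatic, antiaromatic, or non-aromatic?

The CH(tert-butyl) position has four σ bonds — that saturated carbon is sp³ and has no p orbital in the ring π system — so the cyclic conjugation is interrupted.
A ring that is not fully conjugated cannot be aromatic or antiaromatic regardless of its π-electron count.

Non-aromatic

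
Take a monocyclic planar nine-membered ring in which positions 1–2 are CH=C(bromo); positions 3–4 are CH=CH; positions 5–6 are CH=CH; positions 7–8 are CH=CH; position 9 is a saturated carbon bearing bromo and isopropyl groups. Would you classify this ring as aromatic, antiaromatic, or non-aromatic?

The C(bromo)(isopropyl) position has four σ bonds — that saturated carbon is sp³ and has no p orbital in the ring π system — so the cyclic conjugation is interrupted.
Hückel's rule only applies to fully conjugated rings, so this one is simply non-aromatic.

Non-aromatic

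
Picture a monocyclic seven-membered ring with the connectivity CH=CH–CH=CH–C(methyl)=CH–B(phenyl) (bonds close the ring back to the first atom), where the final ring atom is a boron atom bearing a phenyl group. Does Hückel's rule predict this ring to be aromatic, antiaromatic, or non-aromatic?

Aromatic

The p orbitals form a continuous loop: the double-bond atoms are sp², each contributing one p electron; the boron has an empty p orbital. The ring is fully conjugated.
Tallying contributions gives 3 × 2 = 6 from the double-bond units + 0 from the B(phenyl) atom = 6.
Since 6 = 4·1 + 2, the ring meets the 4n+2 criterion.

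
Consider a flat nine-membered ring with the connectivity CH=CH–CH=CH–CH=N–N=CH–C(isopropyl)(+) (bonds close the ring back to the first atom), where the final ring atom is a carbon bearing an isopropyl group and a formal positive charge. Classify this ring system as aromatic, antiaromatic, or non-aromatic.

Antiaromatic

Check conjugation: every atom in a ring double bond is sp² and brings one electron to the p orbital; each =N– nitrogen is pyridine-type (lone pair in the sp² plane, one electron in the p orbital); the carbocation has an empty p orbital — every position has a p orbital, so the cyclic π system is continuous.
Tallying contributions gives 4 × 2 = 8 from the double-bond units + 0 from the C(isopropyl)(+) atom = 8.
8 is a 4n count (n = 2), so the planar conjugated ring is antiaromatic.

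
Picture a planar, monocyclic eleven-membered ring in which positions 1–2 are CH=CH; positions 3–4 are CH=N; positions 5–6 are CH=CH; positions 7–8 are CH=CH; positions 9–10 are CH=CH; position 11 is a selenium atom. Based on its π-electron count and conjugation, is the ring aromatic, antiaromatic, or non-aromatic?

Antiaromatic

Check conjugation: the double-bond atoms are sp², each contributing one p electron; the doubly-bonded nitrogens are pyridine-type — their lone pairs lie in the ring plane, leaving one electron in the p orbital; the selenium donates one lone pair from its p orbital — every position has a p orbital, so the cyclic π system is continuous.
Adding the contributions, 5 × 2 = 10 from the double-bond units + 2 from the Se atom = 12.
12 = 4(3); a planar, fully conjugated 4n system is antiaromatic.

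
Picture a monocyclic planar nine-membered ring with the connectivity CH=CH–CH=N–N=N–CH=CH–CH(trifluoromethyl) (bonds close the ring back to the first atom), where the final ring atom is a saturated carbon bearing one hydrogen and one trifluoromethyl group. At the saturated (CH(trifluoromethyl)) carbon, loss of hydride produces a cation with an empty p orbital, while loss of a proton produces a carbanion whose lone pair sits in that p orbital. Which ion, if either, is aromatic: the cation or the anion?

The anion

Both ions have a continuous loop of p orbitals — each ring atom is sp².
Cation: 4 × 2 + 0 = 8 π electrons → 4(2), antiaromatic.
Anion: 4 × 2 + 2 = 10 π electrons → 4(2)+2, aromatic.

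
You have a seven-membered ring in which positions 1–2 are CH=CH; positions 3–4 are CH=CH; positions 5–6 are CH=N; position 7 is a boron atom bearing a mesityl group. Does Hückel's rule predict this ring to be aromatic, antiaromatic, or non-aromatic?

The p orbitals form a continuous loop: every atom in a ring double bond is sp² and brings one electron to the p orbital; the doubly-bonded nitrogens are pyridine-type — their lone pairs lie in the ring plane, leaving one electron in the p orbital; the boron has an empty p orbital. The ring is fully conjugated.
Tallying contributions gives 3 × 2 = 6 from the double-bond units + 0 from the B(mesityl) atom = 6.
Since 6 = 4·1 + 2, the ring meets the 4n+2 criterion.

Aromatic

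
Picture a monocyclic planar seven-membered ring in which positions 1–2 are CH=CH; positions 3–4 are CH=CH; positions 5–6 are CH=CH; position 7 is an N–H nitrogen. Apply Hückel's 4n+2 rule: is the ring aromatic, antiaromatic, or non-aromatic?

Check conjugation: every atom in a ring double bond is sp² and brings one electron to the p orbital; the pyrrole-type nitrogen donates its lone pair from the p orbital — every position has a p orbital, so the cyclic π system is continuous.
Adding the contributions, 3 × 2 = 6 from the double-bond units + 2 from the NH atom = 8.
A 4n π count (8, n = 2) in a planar conjugated ring means antiaromatic.

Antiaromatic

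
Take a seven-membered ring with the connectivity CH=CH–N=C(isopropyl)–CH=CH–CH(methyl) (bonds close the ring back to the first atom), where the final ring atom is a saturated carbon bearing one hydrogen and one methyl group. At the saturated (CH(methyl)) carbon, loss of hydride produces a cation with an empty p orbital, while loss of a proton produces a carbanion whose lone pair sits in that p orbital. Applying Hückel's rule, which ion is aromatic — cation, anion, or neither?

Both ions have a continuous loop of p orbitals — each ring atom is sp².
Cation: 3 × 2 + 0 = 6 π electrons → 4(1)+2, aromatic.
Anion: 3 × 2 + 2 = 8 π electrons → 4(2), antiaromatic.

The cation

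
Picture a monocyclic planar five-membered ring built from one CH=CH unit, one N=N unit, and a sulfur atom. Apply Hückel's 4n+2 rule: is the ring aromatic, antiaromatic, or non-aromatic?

Check conjugation: the double-bond atoms are sp², each contributing one p electron; each =N– nitrogen is pyridine-type (lone pair in the sp² plane, one electron in the p orbital); the sulfur donates one lone pair from its p orbital — every position has a p orbital, so the cyclic π system is continuous.
Adding the contributions, 2 × 2 = 4 from the double-bond units + 2 from the S atom = 6.
With 6 π electrons (n = 1), the Hückel 4n+2 condition holds.

Aromatic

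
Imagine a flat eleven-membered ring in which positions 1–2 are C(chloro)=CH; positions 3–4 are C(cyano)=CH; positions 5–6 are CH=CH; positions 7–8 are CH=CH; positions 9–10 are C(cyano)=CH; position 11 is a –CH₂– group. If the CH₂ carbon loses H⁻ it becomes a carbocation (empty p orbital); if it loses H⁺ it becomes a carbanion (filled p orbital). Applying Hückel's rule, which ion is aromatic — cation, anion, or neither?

Both ions have a continuous loop of p orbitals — each ring atom is sp².
Cation: 5 × 2 + 0 = 10 π electrons → 4(2)+2, aromatic.
Anion: 5 × 2 + 2 = 12 π electrons → 4(3), antiaromatic.

The cation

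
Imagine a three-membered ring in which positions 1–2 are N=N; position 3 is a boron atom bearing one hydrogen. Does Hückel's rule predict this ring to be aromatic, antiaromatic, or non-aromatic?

Aromatic

All ring atoms are sp² and supply a p orbital to the ring (every atom in a ring double bond is sp² and brings one electron to the p orbital; each sp² =N– keeps its lone pair in-plane and puts one electron into the π system; the boron has an empty p orbital); the conjugation is uninterrupted.
Tallying contributions gives 1 × 2 = 2 from the double-bond unit + 0 from the BH atom = 2.
2 = 4(0) + 2, which satisfies Hückel's 4n+2 rule.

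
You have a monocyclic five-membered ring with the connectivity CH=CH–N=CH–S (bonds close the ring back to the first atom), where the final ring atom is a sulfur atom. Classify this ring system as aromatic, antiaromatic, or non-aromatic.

Aromatic

Check conjugation: each doubly-bonded ring atom is sp² with one p-orbital electron; the doubly-bonded nitrogens are pyridine-type — their lone pairs lie in the ring plane, leaving one electron in the p orbital; the sulfur donates one lone pair from its p orbital — every position has a p orbital, so the cyclic π system is continuous.
π-electron count: 2 × 2 = 4 from the double-bond units + 2 from the S atom = 6.
Since 6 = 4·1 + 2, the ring meets the 4n+2 criterion.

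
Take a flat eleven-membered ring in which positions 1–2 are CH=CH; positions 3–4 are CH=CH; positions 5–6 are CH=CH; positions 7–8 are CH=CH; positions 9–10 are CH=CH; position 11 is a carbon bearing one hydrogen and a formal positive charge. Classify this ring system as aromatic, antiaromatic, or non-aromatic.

Check conjugation: each doubly-bonded ring atom is sp² with one p-orbital electron; the carbocation has an empty p orbital — every position has a p orbital, so the cyclic π system is continuous.
π-electron count: 5 × 2 = 10 from the double-bond units + 0 from the CH(+) atom = 10.
Since 10 = 4·2 + 2, the ring meets the 4n+2 criterion.

Aromatic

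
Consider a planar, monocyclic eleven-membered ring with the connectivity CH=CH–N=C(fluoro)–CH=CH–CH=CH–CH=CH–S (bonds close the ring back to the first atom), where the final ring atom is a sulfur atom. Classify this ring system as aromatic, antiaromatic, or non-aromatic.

Antiaromatic

The p orbitals form a continuous loop: each doubly-bonded ring atom is sp² with one p-orbital electron; the doubly-bonded nitrogens are pyridine-type — their lone pairs lie in the ring plane, leaving one electron in the p orbital; the sulfur donates one lone pair from its p orbital. The ring is fully conjugated.
π-electron count: 5 × 2 = 10 from the double-bond units + 2 from the S atom = 12.
12 = 4(3); a planar, fully conjugated 4n system is antiaromatic.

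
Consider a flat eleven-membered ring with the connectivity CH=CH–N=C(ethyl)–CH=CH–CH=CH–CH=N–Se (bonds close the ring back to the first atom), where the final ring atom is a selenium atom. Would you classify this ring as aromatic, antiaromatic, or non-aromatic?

Every ring atom contributes a p orbital perpendicular to the ring (each doubly-bonded ring atom is sp² with one p-orbital electron; each sp² =N– keeps its lone pair in-plane and puts one electron into the π system; the selenium donates one lone pair from its p orbital), so the π system is cyclic and fully conjugated.
Adding the contributions, 5 × 2 = 10 from the double-bond units + 2 from the Se atom = 12.
With 12 = 4·3 π electrons, Hückel's rule classifies the planar ring as antiaromatic.

Antiaromatic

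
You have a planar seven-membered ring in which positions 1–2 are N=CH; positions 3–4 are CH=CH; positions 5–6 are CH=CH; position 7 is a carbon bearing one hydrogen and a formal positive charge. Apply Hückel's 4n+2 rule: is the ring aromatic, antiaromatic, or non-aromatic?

All ring atoms are sp² and supply a p orbital to the ring (each doubly-bonded ring atom is sp² with one p-orbital electron; each =N– nitrogen is pyridine-type (lone pair in the sp² plane, one electron in the p orbital); the carbocation has an empty p orbital); the conjugation is uninterrupted.
π-electron count: 3 × 2 = 6 from the double-bond units + 0 from the CH(+) atom = 6.
Since 6 = 4·1 + 2, the ring meets the 4n+2 criterion.

Aromatic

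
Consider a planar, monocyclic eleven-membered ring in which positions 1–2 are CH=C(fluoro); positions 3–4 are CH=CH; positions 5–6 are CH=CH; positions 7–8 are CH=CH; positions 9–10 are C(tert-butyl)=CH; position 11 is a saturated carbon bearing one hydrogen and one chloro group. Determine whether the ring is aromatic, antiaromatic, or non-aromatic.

The CH(chloro) position has four σ bonds — that saturated carbon is sp³ and has no p orbital in the ring π system — so the cyclic conjugation is interrupted.
Hückel's rule only applies to fully conjugated rings, so this one is simply non-aromatic.

Non-aromatic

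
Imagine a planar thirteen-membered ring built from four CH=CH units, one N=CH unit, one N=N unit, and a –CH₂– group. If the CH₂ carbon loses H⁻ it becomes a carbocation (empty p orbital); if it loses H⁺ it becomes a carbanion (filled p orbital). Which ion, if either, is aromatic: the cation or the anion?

Once that carbon is sp², every ring atom has a p orbital and both ions are fully conjugated.
Cation: 6 × 2 + 0 = 12 π electrons → 4(3), antiaromatic.
Anion: 6 × 2 + 2 = 14 π electrons → 4(3)+2, aromatic.

The anion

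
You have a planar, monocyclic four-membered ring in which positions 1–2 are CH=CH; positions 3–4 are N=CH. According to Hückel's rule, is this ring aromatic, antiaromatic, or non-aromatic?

Antiaromatic

The p orbitals form a continuous loop: each doubly-bonded ring atom is sp² with one p-orbital electron; the doubly-bonded nitrogens are pyridine-type — their lone pairs lie in the ring plane, leaving one electron in the p orbital. The ring is fully conjugated.
Tallying contributions gives 2 × 2 = 4 from the 2 double-bond units.
A 4n π count (4, n = 1) in a planar conjugated ring means antiaromatic.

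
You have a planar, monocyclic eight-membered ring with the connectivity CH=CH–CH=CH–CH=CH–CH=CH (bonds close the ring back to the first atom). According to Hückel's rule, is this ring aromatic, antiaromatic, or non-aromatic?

Antiaromatic

The p orbitals form a continuous loop: the double-bond atoms are sp², each contributing one p electron. The ring is fully conjugated.
Tallying contributions gives 4 × 2 = 8 from the 4 double-bond units.
8 = 4(2); a planar, fully conjugated 4n system is antiaromatic.
(The species described is cyclooctatetraene.)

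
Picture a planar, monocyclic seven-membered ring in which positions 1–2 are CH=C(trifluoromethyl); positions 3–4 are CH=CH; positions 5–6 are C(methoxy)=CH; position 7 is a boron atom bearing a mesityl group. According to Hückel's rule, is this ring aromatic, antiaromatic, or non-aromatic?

Aromatic

Every ring atom contributes a p orbital perpendicular to the ring (each doubly-bonded ring atom is sp² with one p-orbital electron; the boron has an empty p orbital), so the π system is cyclic and fully conjugated.
π-electron count: 3 × 2 = 6 from the double-bond units + 0 from the B(mesityl) atom = 6.
Since 6 = 4·1 + 2, the ring meets the 4n+2 criterion.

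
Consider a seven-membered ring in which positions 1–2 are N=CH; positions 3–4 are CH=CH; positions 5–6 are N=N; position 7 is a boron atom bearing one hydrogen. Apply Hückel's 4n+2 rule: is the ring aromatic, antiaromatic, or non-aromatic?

All ring atoms are sp² and supply a p orbital to the ring (each doubly-bonded ring atom is sp² with one p-orbital electron; the doubly-bonded nitrogens are pyridine-type — their lone pairs lie in the ring plane, leaving one electron in the p orbital; the boron has an empty p orbital); the conjugation is uninterrupted.
π-electron count: 3 × 2 = 6 from the double-bond units + 0 from the BH atom = 6.
That gives a 4n+2 count (6, n = 1).

Aromatic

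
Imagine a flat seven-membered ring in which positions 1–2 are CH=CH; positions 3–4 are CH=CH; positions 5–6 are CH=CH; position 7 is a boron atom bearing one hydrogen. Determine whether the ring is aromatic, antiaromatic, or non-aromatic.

Every ring atom contributes a p orbital perpendicular to the ring (every atom in a ring double bond is sp² and brings one electron to the p orbital; the boron has an empty p orbital), so the π system is cyclic and fully conjugated.
Adding the contributions, 3 × 2 = 6 from the double-bond units + 0 from the BH atom = 6.
That gives a 4n+2 count (6, n = 1).

Aromatic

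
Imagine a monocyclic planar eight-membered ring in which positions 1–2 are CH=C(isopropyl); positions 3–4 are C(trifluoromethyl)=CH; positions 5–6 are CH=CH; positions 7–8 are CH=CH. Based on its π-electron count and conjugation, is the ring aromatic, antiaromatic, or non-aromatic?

The p orbitals form a continuous loop: every atom in a ring double bond is sp² and brings one electron to the p orbital. The ring is fully conjugated.
π-electron count: 4 × 2 = 8 from the 4 double-bond units.
With 8 = 4·2 π electrons, Hückel's rule classifies the planar ring as antiaromatic.

Antiaromatic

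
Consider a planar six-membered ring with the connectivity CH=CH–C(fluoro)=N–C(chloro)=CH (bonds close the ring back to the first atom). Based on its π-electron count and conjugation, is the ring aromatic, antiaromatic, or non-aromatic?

All ring atoms are sp² and supply a p orbital to the ring (the double-bond atoms are sp², each contributing one p electron; the doubly-bonded nitrogens are pyridine-type — their lone pairs lie in the ring plane, leaving one electron in the p orbital); the conjugation is uninterrupted.
Tallying contributions gives 3 × 2 = 6 from the 3 double-bond units.
With 6 π electrons (n = 1), the Hückel 4n+2 condition holds.

Aromatic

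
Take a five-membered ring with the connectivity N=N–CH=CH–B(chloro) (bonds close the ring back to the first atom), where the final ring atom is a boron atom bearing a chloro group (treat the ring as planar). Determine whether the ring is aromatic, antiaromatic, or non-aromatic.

The p orbitals form a continuous loop: each doubly-bonded ring atom is sp² with one p-orbital electron; the doubly-bonded nitrogens are pyridine-type — their lone pairs lie in the ring plane, leaving one electron in the p orbital; the boron has an empty p orbital. The ring is fully conjugated.
Counting π electrons: 2 × 2 = 4 from the double-bond units + 0 from the B(chloro) atom = 4.
With 4 = 4·1 π electrons, Hückel's rule classifies the planar ring as antiaromatic.

Antiaromatic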